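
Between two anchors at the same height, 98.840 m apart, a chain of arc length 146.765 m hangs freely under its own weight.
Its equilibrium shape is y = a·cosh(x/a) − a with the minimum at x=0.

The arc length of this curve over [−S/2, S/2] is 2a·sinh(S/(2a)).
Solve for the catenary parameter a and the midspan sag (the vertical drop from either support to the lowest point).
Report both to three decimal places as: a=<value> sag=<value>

seed: a₀ = √(S³/(24(L−S))) = √(98.840³/(24·47.925)) = 28.974265
iter 1: u=1.705652  f(a)=+7.474e+00  f'(a)=-4.376e+00  a ← 28.974265 − (+7.474e+00/-4.376e+00) = 30.682232
iter 2: u=1.610704  f(a)=+7.119e-01  f'(a)=-3.579e+00  a ← 30.682232 − (+7.119e-01/-3.579e+00) = 30.881140
iter 3: u=1.600330  f(a)=+7.958e-03  f'(a)=-3.499e+00  a ← 30.881140 − (+7.958e-03/-3.499e+00) = 30.883414
iter 4: u=1.600212  f(a)=+1.019e-06  f'(a)=-3.498e+00  a ← 30.883414 − (+1.019e-06/-3.498e+00) = 30.883414
iter 5: u=1.600212  f(a)=+2.842e-14  f'(a)=-3.498e+00  a ← 30.883414 − (+2.842e-14/-3.498e+00) = 30.883414
converged: |Δa| < 1e-12 after 5 iterations
sag = a·(cosh(S/(2a)) − 1) = 30.883414·(cosh(1.600212) − 1) = 48.733020
T_max/T_min = cosh(S/(2a)) = 2.577967

a=30.883 sag=48.733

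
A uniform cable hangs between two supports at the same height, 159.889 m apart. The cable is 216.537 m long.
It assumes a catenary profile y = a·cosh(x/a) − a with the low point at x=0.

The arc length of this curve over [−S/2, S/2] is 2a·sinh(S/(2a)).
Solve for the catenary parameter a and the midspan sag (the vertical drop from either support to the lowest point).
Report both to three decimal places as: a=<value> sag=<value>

seed: a₀ = √(S³/(24(L−S))) = √(159.889³/(24·56.648)) = 54.831480
iter 1: u=1.458004  f(a)=+6.335e+00  f'(a)=-2.540e+00  a ← 54.831480 − (+6.335e+00/-2.540e+00) = 57.325374
iter 2: u=1.394574  f(a)=+4.578e-01  f'(a)=-2.185e+00  a ← 57.325374 − (+4.578e-01/-2.185e+00) = 57.534899
iter 3: u=1.389496  f(a)=+2.803e-03  f'(a)=-2.158e+00  a ← 57.534899 − (+2.803e-03/-2.158e+00) = 57.536197
iter 4: u=1.389464  f(a)=+1.065e-07  f'(a)=-2.158e+00  a ← 57.536197 − (+1.065e-07/-2.158e+00) = 57.536197
iter 5: u=1.389464  f(a)=-2.842e-14  f'(a)=-2.158e+00  a ← 57.536197 − (-2.842e-14/-2.158e+00) = 57.536197
converged: |Δa| < 1e-12 after 5 iterations
sag = a·(cosh(S/(2a)) − 1) = 57.536197·(cosh(1.389464) − 1) = 65.070826
T_max/T_min = cosh(S/(2a)) = 2.130955

a=57.536 sag=65.071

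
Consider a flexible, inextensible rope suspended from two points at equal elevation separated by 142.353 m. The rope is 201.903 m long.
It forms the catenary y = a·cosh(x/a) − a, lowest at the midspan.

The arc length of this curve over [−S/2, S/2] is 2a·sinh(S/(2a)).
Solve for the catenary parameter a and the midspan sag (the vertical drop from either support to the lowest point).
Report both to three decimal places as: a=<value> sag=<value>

a=47.512 sag=64.061

seed: a₀ = √(S³/(24(L−S))) = √(142.353³/(24·59.550)) = 44.926588
iter 1: u=1.584285  f(a)=+7.936e+00  f'(a)=-3.379e+00  a ← 44.926588 − (+7.936e+00/-3.379e+00) = 47.275280
iter 2: u=1.505575  f(a)=+6.648e-01  f'(a)=-2.834e+00  a ← 47.275280 − (+6.648e-01/-2.834e+00) = 47.509821
iter 3: u=1.498143  f(a)=+5.608e-03  f'(a)=-2.787e+00  a ← 47.509821 − (+5.608e-03/-2.787e+00) = 47.511833
iter 4: u=1.498079  f(a)=+4.064e-07  f'(a)=-2.786e+00  a ← 47.511833 − (+4.064e-07/-2.786e+00) = 47.511833
iter 5: u=1.498079  f(a)=+5.684e-14  f'(a)=-2.786e+00  a ← 47.511833 − (+5.684e-14/-2.786e+00) = 47.511833
converged: |Δa| < 1e-12 after 5 iterations
sag = a·(cosh(S/(2a)) − 1) = 47.511833·(cosh(1.498079) − 1) = 64.061370
T_max/T_min = cosh(S/(2a)) = 2.348325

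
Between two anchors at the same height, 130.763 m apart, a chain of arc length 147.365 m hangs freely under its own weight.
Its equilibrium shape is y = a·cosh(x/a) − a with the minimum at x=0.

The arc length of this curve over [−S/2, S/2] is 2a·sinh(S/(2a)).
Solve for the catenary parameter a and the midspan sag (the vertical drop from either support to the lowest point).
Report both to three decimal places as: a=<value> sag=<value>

seed: a₀ = √(S³/(24(L−S))) = √(130.763³/(24·16.602)) = 74.910292
iter 1: u=0.872797  f(a)=+6.439e-01  f'(a)=-4.779e-01  a ← 74.910292 − (+6.439e-01/-4.779e-01) = 76.257596
iter 2: u=0.857377  f(a)=+1.778e-02  f'(a)=-4.519e-01  a ← 76.257596 − (+1.778e-02/-4.519e-01) = 76.296950
iter 3: u=0.856935  f(a)=+1.442e-05  f'(a)=-4.511e-01  a ← 76.296950 − (+1.442e-05/-4.511e-01) = 76.296982
iter 4: u=0.856934  f(a)=+9.493e-12  f'(a)=-4.511e-01  a ← 76.296982 − (+9.493e-12/-4.511e-01) = 76.296982
converged: |Δa| < 1e-12 after 4 iterations
sag = a·(cosh(S/(2a)) − 1) = 76.296982·(cosh(0.856934) − 1) = 29.770639
T_max/T_min = cosh(S/(2a)) = 1.390194

a=76.297 sag=29.771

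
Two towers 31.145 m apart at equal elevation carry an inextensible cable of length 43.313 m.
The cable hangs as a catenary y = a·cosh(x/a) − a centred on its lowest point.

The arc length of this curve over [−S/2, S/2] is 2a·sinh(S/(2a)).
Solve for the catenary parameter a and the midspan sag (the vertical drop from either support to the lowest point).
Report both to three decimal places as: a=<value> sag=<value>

a=10.721 sag=13.444

seed: a₀ = √(S³/(24(L−S))) = √(31.145³/(24·12.168)) = 10.171085
iter 1: u=1.531056  f(a)=+1.508e+00  f'(a)=-3.003e+00  a ← 10.171085 − (+1.508e+00/-3.003e+00) = 10.673457
iter 2: u=1.458993  f(a)=+1.190e-01  f'(a)=-2.546e+00  a ← 10.673457 − (+1.190e-01/-2.546e+00) = 10.720180
iter 3: u=1.452634  f(a)=+8.799e-04  f'(a)=-2.509e+00  a ← 10.720180 − (+8.799e-04/-2.509e+00) = 10.720531
iter 4: u=1.452587  f(a)=+4.892e-08  f'(a)=-2.508e+00  a ← 10.720531 − (+4.892e-08/-2.508e+00) = 10.720531
iter 5: u=1.452587  f(a)=+7.105e-15  f'(a)=-2.508e+00  a ← 10.720531 − (+7.105e-15/-2.508e+00) = 10.720531
converged: |Δa| < 1e-12 after 5 iterations
sag = a·(cosh(S/(2a)) − 1) = 10.720531·(cosh(1.452587) − 1) = 13.444191
T_max/T_min = cosh(S/(2a)) = 2.254060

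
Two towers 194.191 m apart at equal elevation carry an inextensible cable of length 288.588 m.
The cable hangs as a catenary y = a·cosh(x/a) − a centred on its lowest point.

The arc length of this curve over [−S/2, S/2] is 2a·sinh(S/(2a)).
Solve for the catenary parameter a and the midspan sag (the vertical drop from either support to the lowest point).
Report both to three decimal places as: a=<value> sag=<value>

seed: a₀ = √(S³/(24(L−S))) = √(194.191³/(24·94.397)) = 56.853726
iter 1: u=1.707812  f(a)=+1.476e+01  f'(a)=-4.396e+00  a ← 56.853726 − (+1.476e+01/-4.396e+00) = 60.211922
iter 2: u=1.612563  f(a)=+1.409e+00  f'(a)=-3.593e+00  a ← 60.211922 − (+1.409e+00/-3.593e+00) = 60.604048
iter 3: u=1.602129  f(a)=+1.583e-02  f'(a)=-3.513e+00  a ← 60.604048 − (+1.583e-02/-3.513e+00) = 60.608553
iter 4: u=1.602010  f(a)=+2.047e-06  f'(a)=-3.512e+00  a ← 60.608553 − (+2.047e-06/-3.512e+00) = 60.608554
iter 5: u=1.602010  f(a)=+5.684e-14  f'(a)=-3.512e+00  a ← 60.608554 − (+5.684e-14/-3.512e+00) = 60.608554
converged: |Δa| < 1e-12 after 5 iterations
sag = a·(cosh(S/(2a)) − 1) = 60.608554·(cosh(1.602010) − 1) = 95.897533
T_max/T_min = cosh(S/(2a)) = 2.582244

a=60.609 sag=95.898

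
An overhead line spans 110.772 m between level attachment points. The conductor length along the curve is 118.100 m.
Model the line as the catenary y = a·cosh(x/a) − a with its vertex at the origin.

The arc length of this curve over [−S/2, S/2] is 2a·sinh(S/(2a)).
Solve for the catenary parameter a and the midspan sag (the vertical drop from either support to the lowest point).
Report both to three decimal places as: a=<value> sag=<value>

seed: a₀ = √(S³/(24(L−S))) = √(110.772³/(24·7.328)) = 87.911693
iter 1: u=0.630019  f(a)=+1.468e-01  f'(a)=-1.734e-01  a ← 87.911693 − (+1.468e-01/-1.734e-01) = 88.758256
iter 2: u=0.624010  f(a)=+2.148e-03  f'(a)=-1.684e-01  a ← 88.758256 − (+2.148e-03/-1.684e-01) = 88.771011
iter 3: u=0.623920  f(a)=+4.747e-07  f'(a)=-1.683e-01  a ← 88.771011 − (+4.747e-07/-1.683e-01) = 88.771014
iter 4: u=0.623920  f(a)=+1.421e-14  f'(a)=-1.683e-01  a ← 88.771014 − (+1.421e-14/-1.683e-01) = 88.771014
converged: |Δa| < 1e-12 after 4 iterations
sag = a·(cosh(S/(2a)) − 1) = 88.771014·(cosh(0.623920) − 1) = 17.846036
T_max/T_min = cosh(S/(2a)) = 1.201035

a=88.771 sag=17.846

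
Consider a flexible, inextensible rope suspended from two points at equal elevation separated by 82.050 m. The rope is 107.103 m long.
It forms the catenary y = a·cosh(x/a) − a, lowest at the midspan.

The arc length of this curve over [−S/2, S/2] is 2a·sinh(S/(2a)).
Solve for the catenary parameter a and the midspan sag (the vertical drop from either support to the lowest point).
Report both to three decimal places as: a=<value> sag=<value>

a=31.611 sag=30.575

seed: a₀ = √(S³/(24(L−S))) = √(82.050³/(24·25.053)) = 30.309752
iter 1: u=1.353525  f(a)=+2.398e+00  f'(a)=-1.976e+00  a ← 30.309752 − (+2.398e+00/-1.976e+00) = 31.522802
iter 2: u=1.301439  f(a)=+1.514e-01  f'(a)=-1.734e+00  a ← 31.522802 − (+1.514e-01/-1.734e+00) = 31.610144
iter 3: u=1.297843  f(a)=+6.944e-04  f'(a)=-1.718e+00  a ← 31.610144 − (+6.944e-04/-1.718e+00) = 31.610548
iter 4: u=1.297826  f(a)=+1.475e-08  f'(a)=-1.718e+00  a ← 31.610548 − (+1.475e-08/-1.718e+00) = 31.610548
iter 5: u=1.297826  f(a)=+2.842e-14  f'(a)=-1.718e+00  a ← 31.610548 − (+2.842e-14/-1.718e+00) = 31.610548
converged: |Δa| < 1e-12 after 5 iterations
sag = a·(cosh(S/(2a)) − 1) = 31.610548·(cosh(1.297826) − 1) = 30.574578
T_max/T_min = cosh(S/(2a)) = 1.967227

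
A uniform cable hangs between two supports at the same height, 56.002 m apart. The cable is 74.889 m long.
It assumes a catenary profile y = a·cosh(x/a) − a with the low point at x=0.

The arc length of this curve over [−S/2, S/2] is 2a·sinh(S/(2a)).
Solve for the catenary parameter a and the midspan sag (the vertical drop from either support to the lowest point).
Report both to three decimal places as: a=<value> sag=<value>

a=20.612 sag=22.131

seed: a₀ = √(S³/(24(L−S))) = √(56.002³/(24·18.887)) = 19.684219
iter 1: u=1.422510  f(a)=+2.006e+00  f'(a)=-2.336e+00  a ← 19.684219 − (+2.006e+00/-2.336e+00) = 20.542626
iter 2: u=1.363068  f(a)=+1.387e-01  f'(a)=-2.024e+00  a ← 20.542626 − (+1.387e-01/-2.024e+00) = 20.611146
iter 3: u=1.358537  f(a)=+7.715e-04  f'(a)=-2.001e+00  a ← 20.611146 − (+7.715e-04/-2.001e+00) = 20.611532
iter 4: u=1.358511  f(a)=+2.418e-08  f'(a)=-2.001e+00  a ← 20.611532 − (+2.418e-08/-2.001e+00) = 20.611532
iter 5: u=1.358511  f(a)=-1.421e-14  f'(a)=-2.001e+00  a ← 20.611532 − (-1.421e-14/-2.001e+00) = 20.611532
converged: |Δa| < 1e-12 after 5 iterations
sag = a·(cosh(S/(2a)) − 1) = 20.611532·(cosh(1.358511) − 1) = 22.131021
T_max/T_min = cosh(S/(2a)) = 2.073720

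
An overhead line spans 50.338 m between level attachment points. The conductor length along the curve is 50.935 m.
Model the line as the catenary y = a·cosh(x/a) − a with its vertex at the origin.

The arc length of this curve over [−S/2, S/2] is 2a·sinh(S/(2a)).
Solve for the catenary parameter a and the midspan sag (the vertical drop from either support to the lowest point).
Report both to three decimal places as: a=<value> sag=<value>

seed: a₀ = √(S³/(24(L−S))) = √(50.338³/(24·0.597)) = 94.352008
iter 1: u=0.266756  f(a)=+2.128e-03  f'(a)=-1.275e-02  a ← 94.352008 − (+2.128e-03/-1.275e-02) = 94.518952
iter 2: u=0.266285  f(a)=+5.660e-06  f'(a)=-1.268e-02  a ← 94.518952 − (+5.660e-06/-1.268e-02) = 94.519398
iter 3: u=0.266284  f(a)=+4.029e-11  f'(a)=-1.268e-02  a ← 94.519398 − (+4.029e-11/-1.268e-02) = 94.519398
iter 4: u=0.266284  f(a)=+0.000e+00  f'(a)=-1.268e-02  a ← 94.519398 − (+0.000e+00/-1.268e-02) = 94.519398
converged: |Δa| < 1e-12 after 4 iterations
sag = a·(cosh(S/(2a)) − 1) = 94.519398·(cosh(0.266284) − 1) = 3.370899
T_max/T_min = cosh(S/(2a)) = 1.035664

a=94.519 sag=3.371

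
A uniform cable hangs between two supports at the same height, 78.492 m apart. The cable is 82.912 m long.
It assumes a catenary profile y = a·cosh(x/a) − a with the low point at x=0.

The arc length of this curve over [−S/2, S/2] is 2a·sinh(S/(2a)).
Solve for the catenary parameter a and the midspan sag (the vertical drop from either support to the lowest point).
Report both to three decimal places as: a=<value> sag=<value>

a=68.081 sag=11.629

seed: a₀ = √(S³/(24(L−S))) = √(78.492³/(24·4.420)) = 67.518275
iter 1: u=0.581265  f(a)=+7.527e-02  f'(a)=-1.354e-01  a ← 67.518275 − (+7.527e-02/-1.354e-01) = 68.074182
iter 2: u=0.576518  f(a)=+9.398e-04  f'(a)=-1.320e-01  a ← 68.074182 − (+9.398e-04/-1.320e-01) = 68.081299
iter 3: u=0.576458  f(a)=+1.506e-07  f'(a)=-1.320e-01  a ← 68.081299 − (+1.506e-07/-1.320e-01) = 68.081300
iter 4: u=0.576458  f(a)=+0.000e+00  f'(a)=-1.320e-01  a ← 68.081300 − (+0.000e+00/-1.320e-01) = 68.081300
converged: |Δa| < 1e-12 after 4 iterations
sag = a·(cosh(S/(2a)) − 1) = 68.081300·(cosh(0.576458) − 1) = 11.628570
T_max/T_min = cosh(S/(2a)) = 1.170804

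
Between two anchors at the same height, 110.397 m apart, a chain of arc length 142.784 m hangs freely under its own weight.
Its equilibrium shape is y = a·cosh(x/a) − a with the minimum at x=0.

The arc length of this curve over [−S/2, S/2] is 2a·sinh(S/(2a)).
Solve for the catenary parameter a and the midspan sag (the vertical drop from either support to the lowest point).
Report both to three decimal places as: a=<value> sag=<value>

a=43.325 sag=40.185

seed: a₀ = √(S³/(24(L−S))) = √(110.397³/(24·32.387)) = 41.604943
iter 1: u=1.326729  f(a)=+2.973e+00  f'(a)=-1.849e+00  a ← 41.604943 − (+2.973e+00/-1.849e+00) = 43.212981
iter 2: u=1.277359  f(a)=+1.810e-01  f'(a)=-1.630e+00  a ← 43.212981 − (+1.810e-01/-1.630e+00) = 43.324063
iter 3: u=1.274084  f(a)=+7.677e-04  f'(a)=-1.616e+00  a ← 43.324063 − (+7.677e-04/-1.616e+00) = 43.324539
iter 4: u=1.274070  f(a)=+1.394e-08  f'(a)=-1.616e+00  a ← 43.324539 − (+1.394e-08/-1.616e+00) = 43.324539
iter 5: u=1.274070  f(a)=+2.842e-14  f'(a)=-1.616e+00  a ← 43.324539 − (+2.842e-14/-1.616e+00) = 43.324539
converged: |Δa| < 1e-12 after 5 iterations
sag = a·(cosh(S/(2a)) − 1) = 43.324539·(cosh(1.274070) − 1) = 40.184942
T_max/T_min = cosh(S/(2a)) = 1.927533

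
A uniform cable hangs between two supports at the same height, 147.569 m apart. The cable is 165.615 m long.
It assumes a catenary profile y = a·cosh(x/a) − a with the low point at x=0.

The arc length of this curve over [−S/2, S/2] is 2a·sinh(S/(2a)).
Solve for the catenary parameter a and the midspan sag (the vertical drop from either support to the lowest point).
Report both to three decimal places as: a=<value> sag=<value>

seed: a₀ = √(S³/(24(L−S))) = √(147.569³/(24·18.046)) = 86.138361
iter 1: u=0.856581  f(a)=+6.737e-01  f'(a)=-4.506e-01  a ← 86.138361 − (+6.737e-01/-4.506e-01) = 87.633677
iter 2: u=0.841965  f(a)=+1.794e-02  f'(a)=-4.268e-01  a ← 87.633677 − (+1.794e-02/-4.268e-01) = 87.675716
iter 3: u=0.841561  f(a)=+1.350e-05  f'(a)=-4.262e-01  a ← 87.675716 − (+1.350e-05/-4.262e-01) = 87.675747
iter 4: u=0.841561  f(a)=+7.617e-12  f'(a)=-4.262e-01  a ← 87.675747 − (+7.617e-12/-4.262e-01) = 87.675747
converged: |Δa| < 1e-12 after 4 iterations
sag = a·(cosh(S/(2a)) − 1) = 87.675747·(cosh(0.841561) − 1) = 32.923252
T_max/T_min = cosh(S/(2a)) = 1.375512

a=87.676 sag=32.923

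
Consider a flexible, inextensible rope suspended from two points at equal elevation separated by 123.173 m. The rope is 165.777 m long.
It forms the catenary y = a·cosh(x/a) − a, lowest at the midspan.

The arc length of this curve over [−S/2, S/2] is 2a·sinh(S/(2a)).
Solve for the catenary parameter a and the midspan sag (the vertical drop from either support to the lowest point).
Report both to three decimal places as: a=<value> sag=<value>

seed: a₀ = √(S³/(24(L−S))) = √(123.173³/(24·42.604)) = 42.750625
iter 1: u=1.440599  f(a)=+4.646e+00  f'(a)=-2.439e+00  a ← 42.750625 − (+4.646e+00/-2.439e+00) = 44.655665
iter 2: u=1.379142  f(a)=+3.286e-01  f'(a)=-2.105e+00  a ← 44.655665 − (+3.286e-01/-2.105e+00) = 44.811774
iter 3: u=1.374337  f(a)=+1.920e-03  f'(a)=-2.080e+00  a ← 44.811774 − (+1.920e-03/-2.080e+00) = 44.812697
iter 4: u=1.374309  f(a)=+6.643e-08  f'(a)=-2.080e+00  a ← 44.812697 − (+6.643e-08/-2.080e+00) = 44.812697
iter 5: u=1.374309  f(a)=+0.000e+00  f'(a)=-2.080e+00  a ← 44.812697 − (+0.000e+00/-2.080e+00) = 44.812697
converged: |Δa| < 1e-12 after 5 iterations
sag = a·(cosh(S/(2a)) − 1) = 44.812697·(cosh(1.374309) − 1) = 49.414057
T_max/T_min = cosh(S/(2a)) = 2.102680

a=44.813 sag=49.414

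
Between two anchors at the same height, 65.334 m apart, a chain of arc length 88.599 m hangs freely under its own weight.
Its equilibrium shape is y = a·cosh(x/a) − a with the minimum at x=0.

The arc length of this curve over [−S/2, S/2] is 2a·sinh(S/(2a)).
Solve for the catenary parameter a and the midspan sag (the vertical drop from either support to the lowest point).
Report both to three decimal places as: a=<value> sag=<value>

seed: a₀ = √(S³/(24(L−S))) = √(65.334³/(24·23.265)) = 22.348672
iter 1: u=1.461698  f(a)=+2.616e+00  f'(a)=-2.562e+00  a ← 22.348672 − (+2.616e+00/-2.562e+00) = 23.369535
iter 2: u=1.397845  f(a)=+1.899e-01  f'(a)=-2.202e+00  a ← 23.369535 − (+1.899e-01/-2.202e+00) = 23.455756
iter 3: u=1.392707  f(a)=+1.174e-03  f'(a)=-2.175e+00  a ← 23.455756 − (+1.174e-03/-2.175e+00) = 23.456295
iter 4: u=1.392675  f(a)=+4.550e-08  f'(a)=-2.175e+00  a ← 23.456295 − (+4.550e-08/-2.175e+00) = 23.456295
iter 5: u=1.392675  f(a)=+0.000e+00  f'(a)=-2.175e+00  a ← 23.456295 − (+0.000e+00/-2.175e+00) = 23.456295
converged: |Δa| < 1e-12 after 5 iterations
sag = a·(cosh(S/(2a)) − 1) = 23.456295·(cosh(1.392675) − 1) = 26.669980
T_max/T_min = cosh(S/(2a)) = 2.137007

a=23.456 sag=26.670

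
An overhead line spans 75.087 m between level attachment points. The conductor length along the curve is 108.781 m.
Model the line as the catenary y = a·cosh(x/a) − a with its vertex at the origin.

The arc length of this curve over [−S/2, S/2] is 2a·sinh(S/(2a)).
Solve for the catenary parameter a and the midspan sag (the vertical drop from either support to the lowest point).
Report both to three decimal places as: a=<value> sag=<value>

a=24.285 sag=35.281

seed: a₀ = √(S³/(24(L−S))) = √(75.087³/(24·33.694)) = 22.880485
iter 1: u=1.640852  f(a)=+4.838e+00  f'(a)=-3.818e+00  a ← 22.880485 − (+4.838e+00/-3.818e+00) = 24.147469
iter 2: u=1.554759  f(a)=+4.309e-01  f'(a)=-3.166e+00  a ← 24.147469 − (+4.309e-01/-3.166e+00) = 24.283580
iter 3: u=1.546045  f(a)=+4.157e-03  f'(a)=-3.105e+00  a ← 24.283580 − (+4.157e-03/-3.105e+00) = 24.284919
iter 4: u=1.545959  f(a)=+3.952e-07  f'(a)=-3.104e+00  a ← 24.284919 − (+3.952e-07/-3.104e+00) = 24.284919
iter 5: u=1.545959  f(a)=-1.421e-14  f'(a)=-3.104e+00  a ← 24.284919 − (-1.421e-14/-3.104e+00) = 24.284919
converged: |Δa| < 1e-12 after 5 iterations
sag = a·(cosh(S/(2a)) − 1) = 24.284919·(cosh(1.545959) − 1) = 35.280875
T_max/T_min = cosh(S/(2a)) = 2.452789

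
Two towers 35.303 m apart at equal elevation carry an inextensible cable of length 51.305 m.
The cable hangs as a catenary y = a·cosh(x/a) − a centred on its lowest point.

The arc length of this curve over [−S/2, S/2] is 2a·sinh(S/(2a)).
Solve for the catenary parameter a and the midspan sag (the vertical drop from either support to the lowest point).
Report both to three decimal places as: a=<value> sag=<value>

seed: a₀ = √(S³/(24(L−S))) = √(35.303³/(24·16.002)) = 10.703472
iter 1: u=1.649138  f(a)=+2.322e+00  f'(a)=-3.886e+00  a ← 10.703472 − (+2.322e+00/-3.886e+00) = 11.301041
iter 2: u=1.561936  f(a)=+2.087e-01  f'(a)=-3.217e+00  a ← 11.301041 − (+2.087e-01/-3.217e+00) = 11.365914
iter 3: u=1.553021  f(a)=+2.052e-03  f'(a)=-3.154e+00  a ← 11.365914 − (+2.052e-03/-3.154e+00) = 11.366565
iter 4: u=1.552932  f(a)=+2.028e-07  f'(a)=-3.153e+00  a ← 11.366565 − (+2.028e-07/-3.153e+00) = 11.366565
iter 5: u=1.552932  f(a)=+0.000e+00  f'(a)=-3.153e+00  a ← 11.366565 − (+0.000e+00/-3.153e+00) = 11.366565
converged: |Δa| < 1e-12 after 5 iterations
sag = a·(cosh(S/(2a)) − 1) = 11.366565·(cosh(1.552932) − 1) = 16.691403
T_max/T_min = cosh(S/(2a)) = 2.468465

a=11.367 sag=16.691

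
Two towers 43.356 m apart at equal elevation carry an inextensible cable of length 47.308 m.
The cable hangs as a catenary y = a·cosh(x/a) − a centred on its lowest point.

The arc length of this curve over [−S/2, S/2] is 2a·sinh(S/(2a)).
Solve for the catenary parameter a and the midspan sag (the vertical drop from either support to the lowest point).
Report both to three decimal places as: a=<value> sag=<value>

a=29.706 sag=8.267

seed: a₀ = √(S³/(24(L−S))) = √(43.356³/(24·3.952)) = 29.312963
iter 1: u=0.739536  f(a)=+1.095e-01  f'(a)=-2.847e-01  a ← 29.312963 − (+1.095e-01/-2.847e-01) = 29.697564
iter 2: u=0.729959  f(a)=+2.192e-03  f'(a)=-2.734e-01  a ← 29.697564 − (+2.192e-03/-2.734e-01) = 29.705583
iter 3: u=0.729762  f(a)=+9.185e-07  f'(a)=-2.732e-01  a ← 29.705583 − (+9.185e-07/-2.732e-01) = 29.705586
iter 4: u=0.729762  f(a)=+1.634e-13  f'(a)=-2.732e-01  a ← 29.705586 − (+1.634e-13/-2.732e-01) = 29.705586
converged: |Δa| < 1e-12 after 4 iterations
sag = a·(cosh(S/(2a)) − 1) = 29.705586·(cosh(0.729762) − 1) = 8.267214
T_max/T_min = cosh(S/(2a)) = 1.278305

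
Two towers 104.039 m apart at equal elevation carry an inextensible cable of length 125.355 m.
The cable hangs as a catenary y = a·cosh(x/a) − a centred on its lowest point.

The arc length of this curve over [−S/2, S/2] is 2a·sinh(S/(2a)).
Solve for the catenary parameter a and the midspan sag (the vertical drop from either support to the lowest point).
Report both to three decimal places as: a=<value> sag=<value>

seed: a₀ = √(S³/(24(L−S))) = √(104.039³/(24·21.316)) = 46.917599
iter 1: u=1.108742  f(a)=+1.349e+00  f'(a)=-1.025e+00  a ← 46.917599 − (+1.349e+00/-1.025e+00) = 48.233416
iter 2: u=1.078495  f(a)=+5.884e-02  f'(a)=-9.377e-01  a ← 48.233416 − (+5.884e-02/-9.377e-01) = 48.296165
iter 3: u=1.077094  f(a)=+1.232e-04  f'(a)=-9.338e-01  a ← 48.296165 − (+1.232e-04/-9.338e-01) = 48.296297
iter 4: u=1.077091  f(a)=+5.428e-10  f'(a)=-9.338e-01  a ← 48.296297 − (+5.428e-10/-9.338e-01) = 48.296297
iter 5: u=1.077091  f(a)=+0.000e+00  f'(a)=-9.338e-01  a ← 48.296297 − (+0.000e+00/-9.338e-01) = 48.296297
converged: |Δa| < 1e-12 after 5 iterations
sag = a·(cosh(S/(2a)) − 1) = 48.296297·(cosh(1.077091) − 1) = 30.830192
T_max/T_min = cosh(S/(2a)) = 1.638355

a=48.296 sag=30.830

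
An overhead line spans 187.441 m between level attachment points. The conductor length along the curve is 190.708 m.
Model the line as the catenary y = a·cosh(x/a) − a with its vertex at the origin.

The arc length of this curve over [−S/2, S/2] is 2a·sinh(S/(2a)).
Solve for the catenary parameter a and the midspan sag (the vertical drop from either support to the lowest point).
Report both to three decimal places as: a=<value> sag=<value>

seed: a₀ = √(S³/(24(L−S))) = √(187.441³/(24·3.267)) = 289.812225
iter 1: u=0.323384  f(a)=+1.713e-02  f'(a)=-2.278e-02  a ← 289.812225 − (+1.713e-02/-2.278e-02) = 290.563915
iter 2: u=0.322547  f(a)=+6.686e-05  f'(a)=-2.260e-02  a ← 290.563915 − (+6.686e-05/-2.260e-02) = 290.566873
iter 3: u=0.322544  f(a)=+1.028e-09  f'(a)=-2.260e-02  a ← 290.566873 − (+1.028e-09/-2.260e-02) = 290.566873
iter 4: u=0.322544  f(a)=+0.000e+00  f'(a)=-2.260e-02  a ← 290.566873 − (+0.000e+00/-2.260e-02) = 290.566873
converged: |Δa| < 1e-12 after 4 iterations
sag = a·(cosh(S/(2a)) − 1) = 290.566873·(cosh(0.322544) − 1) = 15.245967
T_max/T_min = cosh(S/(2a)) = 1.052470

a=290.567 sag=15.246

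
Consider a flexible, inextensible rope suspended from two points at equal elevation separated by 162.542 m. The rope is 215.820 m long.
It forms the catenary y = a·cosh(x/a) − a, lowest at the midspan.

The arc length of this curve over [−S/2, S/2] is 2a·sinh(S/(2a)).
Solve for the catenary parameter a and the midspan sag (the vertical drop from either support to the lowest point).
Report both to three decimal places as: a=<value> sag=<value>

a=60.610 sag=63.156

seed: a₀ = √(S³/(24(L−S))) = √(162.542³/(24·53.278)) = 57.952052
iter 1: u=1.402383  f(a)=+5.491e+00  f'(a)=-2.227e+00  a ← 57.952052 − (+5.491e+00/-2.227e+00) = 60.418171
iter 2: u=1.345142  f(a)=+3.700e-01  f'(a)=-1.936e+00  a ← 60.418171 − (+3.700e-01/-1.936e+00) = 60.609286
iter 3: u=1.340900  f(a)=+1.948e-03  f'(a)=-1.915e+00  a ← 60.609286 − (+1.948e-03/-1.915e+00) = 60.610303
iter 4: u=1.340878  f(a)=+5.461e-08  f'(a)=-1.915e+00  a ← 60.610303 − (+5.461e-08/-1.915e+00) = 60.610303
iter 5: u=1.340878  f(a)=-2.842e-14  f'(a)=-1.915e+00  a ← 60.610303 − (-2.842e-14/-1.915e+00) = 60.610303
converged: |Δa| < 1e-12 after 5 iterations
sag = a·(cosh(S/(2a)) − 1) = 60.610303·(cosh(1.340878) − 1) = 63.156320
T_max/T_min = cosh(S/(2a)) = 2.042006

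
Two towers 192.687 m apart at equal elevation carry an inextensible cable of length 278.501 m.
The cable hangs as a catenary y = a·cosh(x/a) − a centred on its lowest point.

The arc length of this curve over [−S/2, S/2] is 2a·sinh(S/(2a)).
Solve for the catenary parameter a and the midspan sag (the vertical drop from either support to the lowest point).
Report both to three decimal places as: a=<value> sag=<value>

a=62.530 sag=90.115

seed: a₀ = √(S³/(24(L−S))) = √(192.687³/(24·85.814)) = 58.937801
iter 1: u=1.634664  f(a)=+1.222e+01  f'(a)=-3.768e+00  a ← 58.937801 − (+1.222e+01/-3.768e+00) = 62.181391
iter 2: u=1.549394  f(a)=+1.082e+00  f'(a)=-3.128e+00  a ← 62.181391 − (+1.082e+00/-3.128e+00) = 62.527116
iter 3: u=1.540827  f(a)=+1.028e-02  f'(a)=-3.069e+00  a ← 62.527116 − (+1.028e-02/-3.069e+00) = 62.530467
iter 4: u=1.540745  f(a)=+9.495e-07  f'(a)=-3.069e+00  a ← 62.530467 − (+9.495e-07/-3.069e+00) = 62.530467
iter 5: u=1.540745  f(a)=+0.000e+00  f'(a)=-3.069e+00  a ← 62.530467 − (+0.000e+00/-3.069e+00) = 62.530467
converged: |Δa| < 1e-12 after 5 iterations
sag = a·(cosh(S/(2a)) − 1) = 62.530467·(cosh(1.540745) − 1) = 90.115401
T_max/T_min = cosh(S/(2a)) = 2.441144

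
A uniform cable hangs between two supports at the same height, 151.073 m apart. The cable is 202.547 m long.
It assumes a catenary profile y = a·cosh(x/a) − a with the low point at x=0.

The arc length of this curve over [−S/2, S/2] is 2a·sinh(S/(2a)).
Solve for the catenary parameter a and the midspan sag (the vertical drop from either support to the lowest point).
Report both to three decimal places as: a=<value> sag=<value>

seed: a₀ = √(S³/(24(L−S))) = √(151.073³/(24·51.474)) = 52.830011
iter 1: u=1.429803  f(a)=+5.525e+00  f'(a)=-2.377e+00  a ← 52.830011 − (+5.525e+00/-2.377e+00) = 55.154132
iter 2: u=1.369553  f(a)=+3.855e-01  f'(a)=-2.056e+00  a ← 55.154132 − (+3.855e-01/-2.056e+00) = 55.341630
iter 3: u=1.364913  f(a)=+2.188e-03  f'(a)=-2.033e+00  a ← 55.341630 − (+2.188e-03/-2.033e+00) = 55.342707
iter 4: u=1.364886  f(a)=+7.138e-08  f'(a)=-2.033e+00  a ← 55.342707 − (+7.138e-08/-2.033e+00) = 55.342707
iter 5: u=1.364886  f(a)=+2.842e-14  f'(a)=-2.033e+00  a ← 55.342707 − (+2.842e-14/-2.033e+00) = 55.342707
converged: |Δa| < 1e-12 after 5 iterations
sag = a·(cosh(S/(2a)) − 1) = 55.342707·(cosh(1.364886) − 1) = 60.065859
T_max/T_min = cosh(S/(2a)) = 2.085344

a=55.343 sag=60.066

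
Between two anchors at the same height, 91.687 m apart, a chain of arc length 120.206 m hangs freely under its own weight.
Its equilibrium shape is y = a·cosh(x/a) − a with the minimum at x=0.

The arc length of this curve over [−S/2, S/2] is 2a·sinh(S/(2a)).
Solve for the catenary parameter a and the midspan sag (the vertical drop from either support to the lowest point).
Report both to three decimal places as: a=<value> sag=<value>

seed: a₀ = √(S³/(24(L−S))) = √(91.687³/(24·28.519)) = 33.557444
iter 1: u=1.366120  f(a)=+2.783e+00  f'(a)=-2.039e+00  a ← 33.557444 − (+2.783e+00/-2.039e+00) = 34.922255
iter 2: u=1.312730  f(a)=+1.788e-01  f'(a)=-1.785e+00  a ← 34.922255 − (+1.788e-01/-1.785e+00) = 35.022428
iter 3: u=1.308975  f(a)=+8.498e-04  f'(a)=-1.768e+00  a ← 35.022428 − (+8.498e-04/-1.768e+00) = 35.022909
iter 4: u=1.308958  f(a)=+1.941e-08  f'(a)=-1.768e+00  a ← 35.022909 − (+1.941e-08/-1.768e+00) = 35.022909
iter 5: u=1.308958  f(a)=+2.842e-14  f'(a)=-1.768e+00  a ← 35.022909 − (+2.842e-14/-1.768e+00) = 35.022909
converged: |Δa| < 1e-12 after 5 iterations
sag = a·(cosh(S/(2a)) − 1) = 35.022909·(cosh(1.308958) − 1) = 34.539831
T_max/T_min = cosh(S/(2a)) = 1.986207

a=35.023 sag=34.540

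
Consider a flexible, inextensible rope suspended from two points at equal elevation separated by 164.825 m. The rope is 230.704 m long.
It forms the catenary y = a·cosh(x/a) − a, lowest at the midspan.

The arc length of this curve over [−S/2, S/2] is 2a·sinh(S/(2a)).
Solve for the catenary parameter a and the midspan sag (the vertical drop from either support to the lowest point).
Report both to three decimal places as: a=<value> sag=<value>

a=56.154 sag=72.140

seed: a₀ = √(S³/(24(L−S))) = √(164.825³/(24·65.879)) = 53.217627
iter 1: u=1.548594  f(a)=+8.366e+00  f'(a)=-3.123e+00  a ← 53.217627 − (+8.366e+00/-3.123e+00) = 55.896602
iter 2: u=1.474374  f(a)=+6.732e-01  f'(a)=-2.639e+00  a ← 55.896602 − (+6.732e-01/-2.639e+00) = 56.151733
iter 3: u=1.467675  f(a)=+5.202e-03  f'(a)=-2.598e+00  a ← 56.151733 − (+5.202e-03/-2.598e+00) = 56.153736
iter 4: u=1.467623  f(a)=+3.160e-07  f'(a)=-2.598e+00  a ← 56.153736 − (+3.160e-07/-2.598e+00) = 56.153736
iter 5: u=1.467623  f(a)=+0.000e+00  f'(a)=-2.598e+00  a ← 56.153736 − (+0.000e+00/-2.598e+00) = 56.153736
converged: |Δa| < 1e-12 after 5 iterations
sag = a·(cosh(S/(2a)) − 1) = 56.153736·(cosh(1.467623) − 1) = 72.140169
T_max/T_min = cosh(S/(2a)) = 2.284690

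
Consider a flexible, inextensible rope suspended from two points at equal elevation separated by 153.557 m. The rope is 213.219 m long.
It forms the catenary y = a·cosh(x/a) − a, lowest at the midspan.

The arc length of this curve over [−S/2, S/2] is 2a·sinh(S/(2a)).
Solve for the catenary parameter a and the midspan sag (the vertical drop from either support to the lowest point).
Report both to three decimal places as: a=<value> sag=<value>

a=52.989 sag=66.063

seed: a₀ = √(S³/(24(L−S))) = √(153.557³/(24·59.662)) = 50.286326
iter 1: u=1.526827  f(a)=+7.353e+00  f'(a)=-2.974e+00  a ← 50.286326 − (+7.353e+00/-2.974e+00) = 52.758609
iter 2: u=1.455279  f(a)=+5.770e-01  f'(a)=-2.524e+00  a ← 52.758609 − (+5.770e-01/-2.524e+00) = 52.987222
iter 3: u=1.449000  f(a)=+4.223e-03  f'(a)=-2.487e+00  a ← 52.987222 − (+4.223e-03/-2.487e+00) = 52.988920
iter 4: u=1.448954  f(a)=+2.298e-07  f'(a)=-2.487e+00  a ← 52.988920 − (+2.298e-07/-2.487e+00) = 52.988920
iter 5: u=1.448954  f(a)=+0.000e+00  f'(a)=-2.487e+00  a ← 52.988920 − (+0.000e+00/-2.487e+00) = 52.988920
converged: |Δa| < 1e-12 after 5 iterations
sag = a·(cosh(S/(2a)) − 1) = 52.988920·(cosh(1.448954) − 1) = 66.063216
T_max/T_min = cosh(S/(2a)) = 2.246736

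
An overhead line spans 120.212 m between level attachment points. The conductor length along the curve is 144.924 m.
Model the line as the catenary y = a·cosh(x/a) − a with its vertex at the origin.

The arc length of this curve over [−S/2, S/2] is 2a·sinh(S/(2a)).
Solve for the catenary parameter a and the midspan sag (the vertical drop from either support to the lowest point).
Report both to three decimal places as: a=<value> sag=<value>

seed: a₀ = √(S³/(24(L−S))) = √(120.212³/(24·24.712)) = 54.120546
iter 1: u=1.110595  f(a)=+1.570e+00  f'(a)=-1.031e+00  a ← 54.120546 − (+1.570e+00/-1.031e+00) = 55.642993
iter 2: u=1.080208  f(a)=+6.867e-02  f'(a)=-9.425e-01  a ← 55.642993 − (+6.867e-02/-9.425e-01) = 55.715847
iter 3: u=1.078795  f(a)=+1.447e-04  f'(a)=-9.385e-01  a ← 55.715847 − (+1.447e-04/-9.385e-01) = 55.716001
iter 4: u=1.078792  f(a)=+6.461e-10  f'(a)=-9.385e-01  a ← 55.716001 − (+6.461e-10/-9.385e-01) = 55.716001
iter 5: u=1.078792  f(a)=-2.842e-14  f'(a)=-9.385e-01  a ← 55.716001 − (-2.842e-14/-9.385e-01) = 55.716001
converged: |Δa| < 1e-12 after 5 iterations
sag = a·(cosh(S/(2a)) − 1) = 55.716001·(cosh(1.078792) − 1) = 35.689766
T_max/T_min = cosh(S/(2a)) = 1.640566

a=55.716 sag=35.690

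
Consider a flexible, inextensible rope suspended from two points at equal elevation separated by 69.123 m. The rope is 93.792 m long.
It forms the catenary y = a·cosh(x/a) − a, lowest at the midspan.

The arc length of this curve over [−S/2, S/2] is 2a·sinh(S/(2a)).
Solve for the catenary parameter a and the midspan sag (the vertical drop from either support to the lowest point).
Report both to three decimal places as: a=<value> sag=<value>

seed: a₀ = √(S³/(24(L−S))) = √(69.123³/(24·24.669)) = 23.618509
iter 1: u=1.463323  f(a)=+2.780e+00  f'(a)=-2.572e+00  a ← 23.618509 − (+2.780e+00/-2.572e+00) = 24.699415
iter 2: u=1.399284  f(a)=+2.022e-01  f'(a)=-2.210e+00  a ← 24.699415 − (+2.022e-01/-2.210e+00) = 24.790918
iter 3: u=1.394119  f(a)=+1.256e-03  f'(a)=-2.183e+00  a ← 24.790918 − (+1.256e-03/-2.183e+00) = 24.791493
iter 4: u=1.394087  f(a)=+4.909e-08  f'(a)=-2.183e+00  a ← 24.791493 − (+4.909e-08/-2.183e+00) = 24.791493
iter 5: u=1.394087  f(a)=+0.000e+00  f'(a)=-2.183e+00  a ← 24.791493 − (+0.000e+00/-2.183e+00) = 24.791493
converged: |Δa| < 1e-12 after 5 iterations
sag = a·(cosh(S/(2a)) − 1) = 24.791493·(cosh(1.394087) − 1) = 28.254270
T_max/T_min = cosh(S/(2a)) = 2.139676

a=24.791 sag=28.254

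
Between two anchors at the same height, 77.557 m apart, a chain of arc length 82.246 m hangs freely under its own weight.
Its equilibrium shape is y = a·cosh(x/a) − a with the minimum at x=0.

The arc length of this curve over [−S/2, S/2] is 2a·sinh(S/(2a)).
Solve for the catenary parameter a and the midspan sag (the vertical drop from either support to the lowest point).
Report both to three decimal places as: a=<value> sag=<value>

seed: a₀ = √(S³/(24(L−S))) = √(77.557³/(24·4.689)) = 64.385158
iter 1: u=0.602289  f(a)=+8.579e-02  f'(a)=-1.510e-01  a ← 64.385158 − (+8.579e-02/-1.510e-01) = 64.953247
iter 2: u=0.597022  f(a)=+1.149e-03  f'(a)=-1.470e-01  a ← 64.953247 − (+1.149e-03/-1.470e-01) = 64.961062
iter 3: u=0.596950  f(a)=+2.121e-07  f'(a)=-1.469e-01  a ← 64.961062 − (+2.121e-07/-1.469e-01) = 64.961063
iter 4: u=0.596950  f(a)=+0.000e+00  f'(a)=-1.469e-01  a ← 64.961063 − (+0.000e+00/-1.469e-01) = 64.961063
converged: |Δa| < 1e-12 after 4 iterations
sag = a·(cosh(S/(2a)) − 1) = 64.961063·(cosh(0.596950) − 1) = 11.922231
T_max/T_min = cosh(S/(2a)) = 1.183529

a=64.961 sag=11.922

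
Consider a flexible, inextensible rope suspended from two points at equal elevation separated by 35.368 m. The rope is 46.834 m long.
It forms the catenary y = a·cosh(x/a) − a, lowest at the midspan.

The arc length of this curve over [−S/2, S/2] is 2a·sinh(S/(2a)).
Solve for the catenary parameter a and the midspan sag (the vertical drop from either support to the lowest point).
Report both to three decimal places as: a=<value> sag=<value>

seed: a₀ = √(S³/(24(L−S))) = √(35.368³/(24·11.466)) = 12.679559
iter 1: u=1.394686  f(a)=+1.168e+00  f'(a)=-2.186e+00  a ← 12.679559 − (+1.168e+00/-2.186e+00) = 13.214039
iter 2: u=1.338274  f(a)=+7.793e-02  f'(a)=-1.903e+00  a ← 13.214039 − (+7.793e-02/-1.903e+00) = 13.254989
iter 3: u=1.334139  f(a)=+4.016e-04  f'(a)=-1.883e+00  a ← 13.254989 − (+4.016e-04/-1.883e+00) = 13.255202
iter 4: u=1.334118  f(a)=+1.078e-08  f'(a)=-1.883e+00  a ← 13.255202 − (+1.078e-08/-1.883e+00) = 13.255202
iter 5: u=1.334118  f(a)=+0.000e+00  f'(a)=-1.883e+00  a ← 13.255202 − (+0.000e+00/-1.883e+00) = 13.255202
converged: |Δa| < 1e-12 after 5 iterations
sag = a·(cosh(S/(2a)) − 1) = 13.255202·(cosh(1.334118) − 1) = 13.653092
T_max/T_min = cosh(S/(2a)) = 2.030018

a=13.255 sag=13.653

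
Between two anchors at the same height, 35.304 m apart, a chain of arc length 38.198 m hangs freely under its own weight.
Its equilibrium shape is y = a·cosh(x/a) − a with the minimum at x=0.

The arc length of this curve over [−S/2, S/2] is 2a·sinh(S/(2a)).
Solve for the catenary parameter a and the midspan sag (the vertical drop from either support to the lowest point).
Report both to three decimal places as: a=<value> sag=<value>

seed: a₀ = √(S³/(24(L−S))) = √(35.304³/(24·2.894)) = 25.169871
iter 1: u=0.701315  f(a)=+7.201e-02  f'(a)=-2.415e-01  a ← 25.169871 − (+7.201e-02/-2.415e-01) = 25.468083
iter 2: u=0.693103  f(a)=+1.300e-03  f'(a)=-2.328e-01  a ← 25.468083 − (+1.300e-03/-2.328e-01) = 25.473665
iter 3: u=0.692951  f(a)=+4.407e-07  f'(a)=-2.327e-01  a ← 25.473665 − (+4.407e-07/-2.327e-01) = 25.473667
iter 4: u=0.692951  f(a)=+4.974e-14  f'(a)=-2.327e-01  a ← 25.473667 − (+4.974e-14/-2.327e-01) = 25.473667
converged: |Δa| < 1e-12 after 4 iterations
sag = a·(cosh(S/(2a)) − 1) = 25.473667·(cosh(0.692951) − 1) = 6.364667
T_max/T_min = cosh(S/(2a)) = 1.249853

a=25.474 sag=6.365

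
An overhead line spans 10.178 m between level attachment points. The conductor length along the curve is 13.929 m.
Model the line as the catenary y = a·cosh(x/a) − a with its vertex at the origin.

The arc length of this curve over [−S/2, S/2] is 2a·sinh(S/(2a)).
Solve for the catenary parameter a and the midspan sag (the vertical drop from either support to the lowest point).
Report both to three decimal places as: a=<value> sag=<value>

seed: a₀ = √(S³/(24(L−S))) = √(10.178³/(24·3.751)) = 3.422272
iter 1: u=1.487024  f(a)=+4.372e-01  f'(a)=-2.717e+00  a ← 3.422272 − (+4.372e-01/-2.717e+00) = 3.583214
iter 2: u=1.420233  f(a)=+3.274e-02  f'(a)=-2.324e+00  a ← 3.583214 − (+3.274e-02/-2.324e+00) = 3.597301
iter 3: u=1.414672  f(a)=+2.163e-04  f'(a)=-2.293e+00  a ← 3.597301 − (+2.163e-04/-2.293e+00) = 3.597396
iter 4: u=1.414635  f(a)=+9.584e-09  f'(a)=-2.293e+00  a ← 3.597396 − (+9.584e-09/-2.293e+00) = 3.597396
iter 5: u=1.414635  f(a)=+0.000e+00  f'(a)=-2.293e+00  a ← 3.597396 − (+0.000e+00/-2.293e+00) = 3.597396
converged: |Δa| < 1e-12 after 5 iterations
sag = a·(cosh(S/(2a)) − 1) = 3.597396·(cosh(1.414635) − 1) = 4.241323
T_max/T_min = cosh(S/(2a)) = 2.178998

a=3.597 sag=4.241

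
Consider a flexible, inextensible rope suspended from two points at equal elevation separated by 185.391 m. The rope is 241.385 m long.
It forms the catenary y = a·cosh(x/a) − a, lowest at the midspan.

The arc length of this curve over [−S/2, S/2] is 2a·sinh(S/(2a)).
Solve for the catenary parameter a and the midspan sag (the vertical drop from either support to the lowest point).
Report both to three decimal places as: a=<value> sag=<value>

seed: a₀ = √(S³/(24(L−S))) = √(185.391³/(24·55.994)) = 68.858349
iter 1: u=1.346177  f(a)=+5.298e+00  f'(a)=-1.941e+00  a ← 68.858349 − (+5.298e+00/-1.941e+00) = 71.588194
iter 2: u=1.294843  f(a)=+3.314e-01  f'(a)=-1.705e+00  a ← 71.588194 − (+3.314e-01/-1.705e+00) = 71.782542
iter 3: u=1.291338  f(a)=+1.487e-03  f'(a)=-1.690e+00  a ← 71.782542 − (+1.487e-03/-1.690e+00) = 71.783422
iter 4: u=1.291322  f(a)=+3.027e-08  f'(a)=-1.690e+00  a ← 71.783422 − (+3.027e-08/-1.690e+00) = 71.783422
iter 5: u=1.291322  f(a)=+0.000e+00  f'(a)=-1.690e+00  a ← 71.783422 − (+0.000e+00/-1.690e+00) = 71.783422
converged: |Δa| < 1e-12 after 5 iterations
sag = a·(cosh(S/(2a)) − 1) = 71.783422·(cosh(1.291322) − 1) = 68.642855
T_max/T_min = cosh(S/(2a)) = 1.956249

a=71.783 sag=68.643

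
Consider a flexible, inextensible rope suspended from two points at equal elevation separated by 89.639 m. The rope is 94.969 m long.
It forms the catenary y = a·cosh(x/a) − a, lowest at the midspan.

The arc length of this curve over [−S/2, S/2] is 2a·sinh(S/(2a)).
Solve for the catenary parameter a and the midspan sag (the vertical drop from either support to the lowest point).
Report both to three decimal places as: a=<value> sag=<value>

seed: a₀ = √(S³/(24(L−S))) = √(89.639³/(24·5.330)) = 75.037141
iter 1: u=0.597298  f(a)=+9.589e-02  f'(a)=-1.472e-01  a ← 75.037141 − (+9.589e-02/-1.472e-01) = 75.688580
iter 2: u=0.592157  f(a)=+1.263e-03  f'(a)=-1.433e-01  a ← 75.688580 − (+1.263e-03/-1.433e-01) = 75.697391
iter 3: u=0.592088  f(a)=+2.256e-07  f'(a)=-1.433e-01  a ← 75.697391 − (+2.256e-07/-1.433e-01) = 75.697393
iter 4: u=0.592088  f(a)=+1.421e-14  f'(a)=-1.433e-01  a ← 75.697393 − (+1.421e-14/-1.433e-01) = 75.697393
converged: |Δa| < 1e-12 after 4 iterations
sag = a·(cosh(S/(2a)) − 1) = 75.697393·(cosh(0.592088) − 1) = 13.660724
T_max/T_min = cosh(S/(2a)) = 1.180465

a=75.697 sag=13.661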